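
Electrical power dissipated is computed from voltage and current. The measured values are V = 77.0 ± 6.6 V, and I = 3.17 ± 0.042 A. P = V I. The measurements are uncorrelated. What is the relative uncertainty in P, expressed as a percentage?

For a monomial P ∝ V, I, fractional errors add in quadrature:
  (1·δV/V)² = (1×0.0857)² = 0.00735;  (1·δI/I)² = (1×0.0132)² = 0.000176
δP/P = √(0.00752) = 0.0867

8.67%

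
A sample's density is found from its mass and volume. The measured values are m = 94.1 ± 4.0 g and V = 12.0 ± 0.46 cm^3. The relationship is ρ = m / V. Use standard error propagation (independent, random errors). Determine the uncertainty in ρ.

Relative error in a monomial: (δρ/ρ)² = Σ (nᵢ · δxᵢ/xᵢ)².
  (1·δm/m)² = (1×0.0425)² = 0.00181;  (-1·δV/V)² = (-1×0.0383)² = 0.00147
δρ/ρ = √(0.00328) = 0.0572
ρ = 7.84 g/cm^3, so δρ = 0.0572 × 7.84 = 0.449 g/cm^3.

0.449 g/cm^3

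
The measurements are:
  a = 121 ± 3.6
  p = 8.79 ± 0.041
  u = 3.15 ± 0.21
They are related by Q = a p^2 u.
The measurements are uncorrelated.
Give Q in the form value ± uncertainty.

29400 ± 2170

For a monomial Q ∝ a, p^2, u, fractional errors add in quadrature:
  (1·δa/a)² = (1×0.0298)² = 0.000885;  (2·δp/p)² = (2×0.00466)² = 8.7e-05;  (1·δu/u)² = (1×0.0667)² = 0.00444
δQ/Q = √(0.00542) = 0.0736
Q = 29400, so δQ = 0.0736 × 29400 = 2170.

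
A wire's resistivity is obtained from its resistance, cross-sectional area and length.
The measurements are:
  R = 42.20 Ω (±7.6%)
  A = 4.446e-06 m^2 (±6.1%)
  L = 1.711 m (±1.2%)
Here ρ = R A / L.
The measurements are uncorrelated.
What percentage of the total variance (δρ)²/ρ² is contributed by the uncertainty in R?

59.9%

(δρ/ρ)² = (1·δR/R)² + (1·δA/A)² + (-1·δL/L)²
  R term: (1×0.0760)² = 0.00578
  A term: (1×0.0610)² = 0.00372
  L term: (-1×0.0120)² = 0.000144
Total = 0.00964. Share from R = 0.00578/0.00964 = 0.599.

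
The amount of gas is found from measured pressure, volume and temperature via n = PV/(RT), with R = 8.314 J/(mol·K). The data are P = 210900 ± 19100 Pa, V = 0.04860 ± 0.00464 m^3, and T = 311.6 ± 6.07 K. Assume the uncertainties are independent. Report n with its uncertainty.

3.956 ± 0.526 mol

Since n is a product/quotient, work with relative uncertainties:
  (1·δP/P)² = (1×0.0906)² = 0.00820;  (1·δV/V)² = (1×0.0955)² = 0.00912;  (-1·δT/T)² = (-1×0.0195)² = 0.000379
δn/n = √(0.0177) = 0.133
n = 3.956 mol, so δn = 0.133 × 3.956 = 0.526 mol.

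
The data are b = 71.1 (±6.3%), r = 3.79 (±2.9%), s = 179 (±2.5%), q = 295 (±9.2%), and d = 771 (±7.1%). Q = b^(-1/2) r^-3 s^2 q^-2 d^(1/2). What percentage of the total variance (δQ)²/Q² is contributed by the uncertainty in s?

5.41%

(δQ/Q)² = (−½·δb/b)² + (-3·δr/r)² + (2·δs/s)² + (-2·δq/q)² + (½·δd/d)²
  b term: (-0.5×0.0630)² = 0.000992
  r term: (-3×0.0290)² = 0.00757
  s term: (2×0.0250)² = 0.00250
  q term: (-2×0.0920)² = 0.0339
  d term: (0.5×0.0710)² = 0.00126
Total = 0.0462. Share from s = 0.00250/0.0462 = 0.0541.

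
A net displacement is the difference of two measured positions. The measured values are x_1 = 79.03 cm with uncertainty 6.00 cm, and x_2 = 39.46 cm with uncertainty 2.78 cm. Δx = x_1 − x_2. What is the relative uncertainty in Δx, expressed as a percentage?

Sums and differences: (δΔx)² = Σ (cᵢ δxᵢ)².
  (δx_1)² = 36.0;  (δx_2)² = 7.73
δΔx = √(43.7) = 6.61 cm
Δx = 39.57 cm, so δΔx/Δx = 6.61/39.57 = 0.167.

16.7%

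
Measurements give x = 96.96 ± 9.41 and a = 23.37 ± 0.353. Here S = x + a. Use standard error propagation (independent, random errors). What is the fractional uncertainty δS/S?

0.0783

Absolute uncertainties add in quadrature for a linear combination:
  (δx)² = 88.5;  (δa)² = 0.125
δS = √(88.7) = 9.42
S = 120.3, so δS/S = 9.42/120.3 = 0.0783.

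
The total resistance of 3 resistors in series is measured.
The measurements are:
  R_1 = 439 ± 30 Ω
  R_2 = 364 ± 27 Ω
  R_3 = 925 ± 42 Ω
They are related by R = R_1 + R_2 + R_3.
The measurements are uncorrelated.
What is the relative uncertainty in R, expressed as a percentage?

For a sum/difference, combine absolute errors in quadrature:
  (δR_1)² = 900;  (δR_2)² = 729;  (δR_3)² = 1760
δR = √(3390) = 58.2 Ω
R = 1730 Ω, so δR/R = 58.2/1730 = 0.0337.

3.37%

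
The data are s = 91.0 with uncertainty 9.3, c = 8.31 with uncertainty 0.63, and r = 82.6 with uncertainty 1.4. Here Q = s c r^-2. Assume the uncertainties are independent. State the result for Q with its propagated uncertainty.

0.111 ± 0.0146

For a monomial Q ∝ s, c, r^-2, fractional errors add in quadrature:
  (1·δs/s)² = (1×0.102)² = 0.0104;  (1·δc/c)² = (1×0.0758)² = 0.00575;  (-2·δr/r)² = (-2×0.0169)² = 0.00115
δQ/Q = √(0.0173) = 0.132
Q = 0.111, so δQ = 0.132 × 0.111 = 0.0146.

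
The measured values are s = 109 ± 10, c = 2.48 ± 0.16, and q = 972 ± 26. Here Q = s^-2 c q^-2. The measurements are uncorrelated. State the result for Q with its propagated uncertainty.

Each factor contributes (exponent × relative error)² to (δQ/Q)²:
  (-2·δs/s)² = (-2×0.0917)² = 0.0337;  (1·δc/c)² = (1×0.0645)² = 0.00416;  (-2·δq/q)² = (-2×0.0267)² = 0.00286
δQ/Q = √(0.0407) = 0.202
Q = 2.21e-10, so δQ = 0.202 × 2.21e-10 = 4.46e-11.

(2.21 ± 0.446) × 10^-10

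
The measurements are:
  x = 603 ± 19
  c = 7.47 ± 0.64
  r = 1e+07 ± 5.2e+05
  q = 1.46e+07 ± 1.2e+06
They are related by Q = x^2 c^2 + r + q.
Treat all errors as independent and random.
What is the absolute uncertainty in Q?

3.93e+06

Let p = x^2·c^2 = 2.03e+07. δp/p = √((2·δx/x)² + (2·δc/c)²) = √(0.00397 + 0.0294) = 0.183, so δp = 3.7e+06.
Q = p + r + q: δQ = √(δp² + δr² + δq²) = √(1.37e+13 + 2.7e+11 + 1.44e+12) = 3.93e+06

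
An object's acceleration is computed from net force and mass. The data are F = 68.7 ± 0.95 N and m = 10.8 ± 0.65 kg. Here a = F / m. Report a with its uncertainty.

Each factor contributes (exponent × relative error)² to (δa/a)²:
  (1·δF/F)² = (1×0.0138)² = 0.000191;  (-1·δm/m)² = (-1×0.0602)² = 0.00362
δa/a = √(0.00381) = 0.0618
a = 6.36 m/s^2, so δa = 0.0618 × 6.36 = 0.393 m/s^2.

6.36 ± 0.393 m/s^2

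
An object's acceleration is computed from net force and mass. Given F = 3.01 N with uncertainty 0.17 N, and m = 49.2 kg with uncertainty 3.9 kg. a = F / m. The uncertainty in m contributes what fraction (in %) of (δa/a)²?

(δa/a)² = (1·δF/F)² + (-1·δm/m)²
  F term: (1×0.0565)² = 0.00319
  m term: (-1×0.0793)² = 0.00628
Total = 0.00947. Share from m = 0.00628/0.00947 = 0.663.

66.3%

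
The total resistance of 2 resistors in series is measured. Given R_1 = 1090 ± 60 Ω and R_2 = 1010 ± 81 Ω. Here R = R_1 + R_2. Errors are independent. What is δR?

101 Ω

Absolute uncertainties add in quadrature for a linear combination:
  (δR_1)² = 3600;  (δR_2)² = 6560
δR = √(10200) = 101 Ω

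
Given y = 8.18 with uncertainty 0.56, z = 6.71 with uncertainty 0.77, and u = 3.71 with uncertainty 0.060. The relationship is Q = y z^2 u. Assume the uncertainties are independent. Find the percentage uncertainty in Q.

24.0%

Since Q is a product/quotient, work with relative uncertainties:
  (1·δy/y)² = (1×0.0685)² = 0.00469;  (2·δz/z)² = (2×0.115)² = 0.0527;  (1·δu/u)² = (1×0.0162)² = 0.000262
δQ/Q = √(0.0576) = 0.240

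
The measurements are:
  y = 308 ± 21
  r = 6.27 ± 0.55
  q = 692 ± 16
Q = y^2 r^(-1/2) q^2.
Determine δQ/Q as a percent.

Products/powers → add relative errors in quadrature, weighted by exponent:
  (2·δy/y)² = (2×0.0682)² = 0.0186;  (−½·δr/r)² = (-0.5×0.0877)² = 0.00192;  (2·δq/q)² = (2×0.0231)² = 0.00214
δQ/Q = √(0.0227) = 0.151

15.1%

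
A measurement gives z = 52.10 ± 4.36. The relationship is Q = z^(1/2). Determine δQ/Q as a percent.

Each factor contributes (exponent × relative error)² to (δQ/Q)²:
  (½·δz/z)² = (0.5×0.0837)² = 0.00175
δQ/Q = √(0.00175) = 0.0418

4.18%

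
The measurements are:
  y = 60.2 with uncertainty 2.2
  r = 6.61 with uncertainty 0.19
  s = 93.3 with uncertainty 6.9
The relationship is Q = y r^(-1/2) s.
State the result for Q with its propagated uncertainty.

2180 ± 183

For a monomial Q ∝ y, r^(-1/2), s, fractional errors add in quadrature:
  (1·δy/y)² = (1×0.0365)² = 0.00134;  (−½·δr/r)² = (-0.5×0.0287)² = 0.000207;  (1·δs/s)² = (1×0.0740)² = 0.00547
δQ/Q = √(0.00701) = 0.0837
Q = 2180, so δQ = 0.0837 × 2180 = 183.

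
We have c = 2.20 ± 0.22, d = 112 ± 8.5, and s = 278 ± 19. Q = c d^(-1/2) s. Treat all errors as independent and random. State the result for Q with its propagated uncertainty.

57.8 ± 7.34

Q is a product of powers, so relative uncertainties combine in quadrature:
  (1·δc/c)² = (1×0.100)² = 0.0100;  (−½·δd/d)² = (-0.5×0.0759)² = 0.00144;  (1·δs/s)² = (1×0.0683)² = 0.00467
δQ/Q = √(0.0161) = 0.127
Q = 57.8, so δQ = 0.127 × 57.8 = 7.34.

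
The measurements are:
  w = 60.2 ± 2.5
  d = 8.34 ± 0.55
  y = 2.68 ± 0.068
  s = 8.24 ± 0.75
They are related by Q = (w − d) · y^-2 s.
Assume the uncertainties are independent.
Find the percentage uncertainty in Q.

Let u = w − d = 51.9. δu = √(δw² + δd²) = √(6.25 + 0.303) = 2.56, so δu/u = 0.0494.
Q is then a monomial in u, y, s:
δQ/Q = √((δu/u)² + (-2·δy/y)² + (1·δs/s)²) = √(0.00244 + 0.00258 + 0.00828) = 0.115

11.5%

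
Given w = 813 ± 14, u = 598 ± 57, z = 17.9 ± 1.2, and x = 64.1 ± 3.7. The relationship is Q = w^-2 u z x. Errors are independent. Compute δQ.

For a monomial Q ∝ w^-2, u, z, x, fractional errors add in quadrature:
  (-2·δw/w)² = (-2×0.0172)² = 0.00119;  (1·δu/u)² = (1×0.0953)² = 0.00909;  (1·δz/z)² = (1×0.0670)² = 0.00449;  (1·δx/x)² = (1×0.0577)² = 0.00333
δQ/Q = √(0.0181) = 0.135
Q = 1.04, so δQ = 0.135 × 1.04 = 0.140.

0.140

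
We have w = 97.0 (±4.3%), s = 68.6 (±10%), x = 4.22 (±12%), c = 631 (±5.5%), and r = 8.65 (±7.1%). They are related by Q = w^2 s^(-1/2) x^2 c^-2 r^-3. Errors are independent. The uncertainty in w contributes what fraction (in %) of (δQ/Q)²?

5.92%

(δQ/Q)² = (2·δw/w)² + (−½·δs/s)² + (2·δx/x)² + (-2·δc/c)² + (-3·δr/r)²
  w term: (2×0.0430)² = 0.00740
  s term: (-0.5×0.100)² = 0.00250
  x term: (2×0.120)² = 0.0576
  c term: (-2×0.0550)² = 0.0121
  r term: (-3×0.0710)² = 0.0454
Total = 0.125. Share from w = 0.00740/0.125 = 0.0592.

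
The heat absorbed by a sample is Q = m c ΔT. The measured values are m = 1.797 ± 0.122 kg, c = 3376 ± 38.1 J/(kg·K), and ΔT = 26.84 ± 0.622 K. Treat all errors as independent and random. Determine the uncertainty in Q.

11800 J

Q is a product of powers, so relative uncertainties combine in quadrature:
  (1·δm/m)² = (1×0.0679)² = 0.00461;  (1·δc/c)² = (1×0.0113)² = 0.000127;  (1·δΔT/ΔT)² = (1×0.0232)² = 0.000537
δQ/Q = √(0.00527) = 0.0726
Q = 162800 J, so δQ = 0.0726 × 162800 = 11800 J.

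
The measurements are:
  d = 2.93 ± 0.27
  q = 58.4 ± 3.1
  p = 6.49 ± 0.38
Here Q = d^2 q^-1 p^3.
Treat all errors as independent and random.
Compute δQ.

10.5

Each factor contributes (exponent × relative error)² to (δQ/Q)²:
  (2·δd/d)² = (2×0.0922)² = 0.0340;  (-1·δq/q)² = (-1×0.0531)² = 0.00282;  (3·δp/p)² = (3×0.0586)² = 0.0309
δQ/Q = √(0.0676) = 0.260
Q = 40.2, so δQ = 0.260 × 40.2 = 10.5.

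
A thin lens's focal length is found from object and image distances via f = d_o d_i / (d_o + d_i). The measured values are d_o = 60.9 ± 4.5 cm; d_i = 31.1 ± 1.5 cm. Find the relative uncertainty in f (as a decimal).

0.0405

∂f/∂d_o = (d_i/(d_o+d_i))² = 0.114;  ∂f/∂d_i = (d_o/(d_o+d_i))² = 0.438
δf = √((∂f/∂d_o · δd_o)² + (∂f/∂d_i · δd_i)²) = √(0.264 + 0.432) = 0.835 cm
f = 20.6 cm, so δf/f = 0.835/20.6 = 0.0405.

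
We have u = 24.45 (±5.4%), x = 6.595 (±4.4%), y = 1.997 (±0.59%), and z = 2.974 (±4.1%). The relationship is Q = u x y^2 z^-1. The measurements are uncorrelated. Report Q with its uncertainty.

216.2 ± 17.7

Q is a product of powers, so relative uncertainties combine in quadrature:
  (1·δu/u)² = (1×0.0540)² = 0.00292;  (1·δx/x)² = (1×0.0440)² = 0.00194;  (2·δy/y)² = (2×0.00590)² = 0.000139;  (-1·δz/z)² = (-1×0.0410)² = 0.00168
δQ/Q = √(0.00667) = 0.0817
Q = 216.2, so δQ = 0.0817 × 216.2 = 17.7.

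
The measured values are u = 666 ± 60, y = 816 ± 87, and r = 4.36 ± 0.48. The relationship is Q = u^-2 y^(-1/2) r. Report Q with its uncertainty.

For a monomial Q ∝ u^-2, y^(-1/2), r, fractional errors add in quadrature:
  (-2·δu/u)² = (-2×0.0901)² = 0.0325;  (−½·δy/y)² = (-0.5×0.107)² = 0.00284;  (1·δr/r)² = (1×0.110)² = 0.0121
δQ/Q = √(0.0474) = 0.218
Q = 3.44e-07, so δQ = 0.218 × 3.44e-07 = 7.49e-08.

(3.44 ± 0.749) × 10^-7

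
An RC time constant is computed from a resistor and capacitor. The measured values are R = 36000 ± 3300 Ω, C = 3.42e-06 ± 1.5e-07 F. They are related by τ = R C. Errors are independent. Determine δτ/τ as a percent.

10.2%

Relative error in a monomial: (δτ/τ)² = Σ (nᵢ · δxᵢ/xᵢ)².
  (1·δR/R)² = (1×0.0917)² = 0.00840;  (1·δC/C)² = (1×0.0439)² = 0.00192
δτ/τ = √(0.0103) = 0.102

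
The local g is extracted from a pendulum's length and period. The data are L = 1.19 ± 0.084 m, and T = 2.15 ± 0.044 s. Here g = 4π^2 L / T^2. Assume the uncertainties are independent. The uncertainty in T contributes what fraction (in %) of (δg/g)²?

25.2%

(δg/g)² = (1·δL/L)² + (-2·δT/T)²
  L term: (1×0.0706)² = 0.00498
  T term: (-2×0.0205)² = 0.00168
Total = 0.00666. Share from T = 0.00168/0.00666 = 0.252.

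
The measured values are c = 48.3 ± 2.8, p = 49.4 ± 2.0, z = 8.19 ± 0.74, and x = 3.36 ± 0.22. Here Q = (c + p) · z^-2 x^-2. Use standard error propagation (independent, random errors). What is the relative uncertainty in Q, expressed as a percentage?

Let u = c + p = 97.7. δu = √(δc² + δp²) = √(7.84 + 4.00) = 3.44, so δu/u = 0.0352.
Q is then a monomial in u, z, x:
δQ/Q = √((δu/u)² + (-2·δz/z)² + (-2·δx/x)²) = √(0.00124 + 0.0327 + 0.0171) = 0.226

22.6%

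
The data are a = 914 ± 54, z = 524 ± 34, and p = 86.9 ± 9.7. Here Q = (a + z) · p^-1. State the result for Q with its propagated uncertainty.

16.5 ± 1.99

Let u = a + z = 1440. δu = √(δa² + δz²) = √(2920 + 1160) = 63.8, so δu/u = 0.0444.
Q is then a monomial in u, p:
δQ/Q = √((δu/u)² + (-1·δp/p)²) = √(0.00197 + 0.0125) = 0.120
Q = 16.5, so δQ = 0.120 × 16.5 = 1.99.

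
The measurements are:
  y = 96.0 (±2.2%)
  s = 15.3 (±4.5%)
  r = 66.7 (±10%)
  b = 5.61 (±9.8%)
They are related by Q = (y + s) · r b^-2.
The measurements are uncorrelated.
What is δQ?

Let u = y + s = 111. δu = √(δy² + δs²) = √(4.46 + 0.474) = 2.22, so δu/u = 0.0200.
Q is then a monomial in u, r, b:
δQ/Q = √((δu/u)² + (1·δr/r)² + (-2·δb/b)²) = √(0.000398 + 0.0100 + 0.0384) = 0.221
Q = 236, so δQ = 0.221 × 236 = 52.1.

52.1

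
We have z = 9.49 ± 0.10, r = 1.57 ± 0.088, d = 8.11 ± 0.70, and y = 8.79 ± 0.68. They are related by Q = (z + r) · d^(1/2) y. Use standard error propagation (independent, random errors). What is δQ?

24.8

Let u = z + r = 11.1. δu = √(δz² + δr²) = √(0.0100 + 0.00774) = 0.133, so δu/u = 0.0120.
Q is then a monomial in u, d, y:
δQ/Q = √((δu/u)² + (½·δd/d)² + (1·δy/y)²) = √(0.000145 + 0.00186 + 0.00598) = 0.0894
Q = 277, so δQ = 0.0894 × 277 = 24.8.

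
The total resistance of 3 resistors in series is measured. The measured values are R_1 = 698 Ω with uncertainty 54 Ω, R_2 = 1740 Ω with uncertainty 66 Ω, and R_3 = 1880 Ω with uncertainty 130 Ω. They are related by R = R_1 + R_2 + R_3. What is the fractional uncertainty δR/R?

0.0360

For a sum/difference, combine absolute errors in quadrature:
  (δR_1)² = 2920;  (δR_2)² = 4360;  (δR_3)² = 16900
δR = √(24200) = 155 Ω
R = 4320 Ω, so δR/R = 155/4320 = 0.0360.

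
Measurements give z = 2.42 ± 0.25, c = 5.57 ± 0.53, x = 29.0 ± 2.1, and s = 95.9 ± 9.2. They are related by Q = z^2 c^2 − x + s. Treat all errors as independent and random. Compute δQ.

Let p = z^2·c^2 = 182. δp/p = √((2·δz/z)² + (2·δc/c)²) = √(0.0427 + 0.0362) = 0.281, so δp = 51.0.
Q = p − x + s: δQ = √(δp² + δx² + δs²) = √(2600 + 4.41 + 84.6) = 51.9

51.9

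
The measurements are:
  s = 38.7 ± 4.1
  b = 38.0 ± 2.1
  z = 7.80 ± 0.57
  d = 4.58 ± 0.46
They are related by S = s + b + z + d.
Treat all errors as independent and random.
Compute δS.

4.66

S is a linear combination, so absolute uncertainties add in quadrature:
  (δs)² = 16.8;  (δb)² = 4.41;  (δz)² = 0.325;  (δd)² = 0.212
δS = √(21.8) = 4.66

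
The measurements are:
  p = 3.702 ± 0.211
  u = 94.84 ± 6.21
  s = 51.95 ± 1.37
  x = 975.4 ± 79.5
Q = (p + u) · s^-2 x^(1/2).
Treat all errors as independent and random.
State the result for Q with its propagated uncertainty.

Let w = p + u = 98.54. δw = √(δp² + δu²) = √(0.0445 + 38.6) = 6.21, so δw/w = 0.0631.
Q is then a monomial in w, s, x:
δQ/Q = √((δw/w)² + (-2·δs/s)² + (½·δx/x)²) = √(0.00398 + 0.00278 + 0.00166) = 0.0918
Q = 1.140, so δQ = 0.0918 × 1.140 = 0.105.

1.140 ± 0.105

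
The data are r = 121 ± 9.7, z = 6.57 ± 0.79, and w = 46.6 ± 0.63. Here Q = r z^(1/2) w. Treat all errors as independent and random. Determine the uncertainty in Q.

Products/powers → add relative errors in quadrature, weighted by exponent:
  (1·δr/r)² = (1×0.0802)² = 0.00643;  (½·δz/z)² = (0.5×0.120)² = 0.00361;  (1·δw/w)² = (1×0.0135)² = 0.000183
δQ/Q = √(0.0102) = 0.101
Q = 14500, so δQ = 0.101 × 14500 = 1460.

1460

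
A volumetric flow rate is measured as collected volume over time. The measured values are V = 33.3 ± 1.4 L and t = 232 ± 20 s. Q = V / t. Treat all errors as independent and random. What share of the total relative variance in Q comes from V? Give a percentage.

(δQ/Q)² = (1·δV/V)² + (-1·δt/t)²
  V term: (1×0.0420)² = 0.00177
  t term: (-1×0.0862)² = 0.00743
Total = 0.00920. Share from V = 0.00177/0.00920 = 0.192.

19.2%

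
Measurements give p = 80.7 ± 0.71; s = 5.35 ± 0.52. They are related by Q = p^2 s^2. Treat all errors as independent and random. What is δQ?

36400

Each factor contributes (exponent × relative error)² to (δQ/Q)²:
  (2·δp/p)² = (2×0.00880)² = 0.000310;  (2·δs/s)² = (2×0.0972)² = 0.0378
δQ/Q = √(0.0381) = 0.195
Q = 1.86e+05, so δQ = 0.195 × 1.86e+05 = 36400.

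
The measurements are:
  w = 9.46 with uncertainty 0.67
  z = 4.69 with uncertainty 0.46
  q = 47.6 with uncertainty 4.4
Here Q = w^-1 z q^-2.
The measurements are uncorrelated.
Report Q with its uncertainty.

Products/powers → add relative errors in quadrature, weighted by exponent:
  (-1·δw/w)² = (-1×0.0708)² = 0.00502;  (1·δz/z)² = (1×0.0981)² = 0.00962;  (-2·δq/q)² = (-2×0.0924)² = 0.0342
δQ/Q = √(0.0488) = 0.221
Q = 0.000219, so δQ = 0.221 × 0.000219 = 4.83e-05.

(2.19 ± 0.483) × 10^-4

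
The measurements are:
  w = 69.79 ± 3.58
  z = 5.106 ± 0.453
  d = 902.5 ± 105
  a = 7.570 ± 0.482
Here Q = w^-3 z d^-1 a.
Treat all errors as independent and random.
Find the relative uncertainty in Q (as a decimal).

For a monomial Q ∝ w^-3, z, d^-1, a, fractional errors add in quadrature:
  (-3·δw/w)² = (-3×0.0513)² = 0.0237;  (1·δz/z)² = (1×0.0887)² = 0.00787;  (-1·δd/d)² = (-1×0.116)² = 0.0135;  (1·δa/a)² = (1×0.0637)² = 0.00405
δQ/Q = √(0.0491) = 0.222

0.222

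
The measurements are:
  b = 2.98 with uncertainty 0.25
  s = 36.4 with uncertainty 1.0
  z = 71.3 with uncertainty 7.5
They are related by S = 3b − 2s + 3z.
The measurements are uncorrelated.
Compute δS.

Sums and differences: (δS)² = Σ (cᵢ δxᵢ)².
  (3·δb)² = 0.562;  (2·δs)² = 4.00;  (3·δz)² = 506
δS = √(511) = 22.6

22.6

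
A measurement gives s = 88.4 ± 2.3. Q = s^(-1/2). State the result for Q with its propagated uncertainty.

0.106 ± 0.00138

For a monomial Q ∝ s^(-1/2), fractional errors add in quadrature:
  (−½·δs/s)² = (-0.5×0.0260)² = 0.000169
δQ/Q = √(0.000169) = 0.0130
Q = 0.106, so δQ = 0.0130 × 0.106 = 0.00138.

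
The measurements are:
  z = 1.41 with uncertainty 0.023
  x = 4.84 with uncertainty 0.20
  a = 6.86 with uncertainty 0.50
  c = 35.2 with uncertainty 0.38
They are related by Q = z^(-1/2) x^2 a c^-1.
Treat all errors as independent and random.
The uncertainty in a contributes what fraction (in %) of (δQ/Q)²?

43.1%

(δQ/Q)² = (−½·δz/z)² + (2·δx/x)² + (1·δa/a)² + (-1·δc/c)²
  z term: (-0.5×0.0163)² = 6.65e-05
  x term: (2×0.0413)² = 0.00683
  a term: (1×0.0729)² = 0.00531
  c term: (-1×0.0108)² = 0.000117
Total = 0.0123. Share from a = 0.00531/0.0123 = 0.431.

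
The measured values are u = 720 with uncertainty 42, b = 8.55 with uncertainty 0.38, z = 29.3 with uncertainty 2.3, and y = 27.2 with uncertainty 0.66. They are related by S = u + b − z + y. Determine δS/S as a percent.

5.79%

For a sum/difference, combine absolute errors in quadrature:
  (δu)² = 1760;  (δb)² = 0.144;  (δz)² = 5.29;  (δy)² = 0.436
δS = √(1770) = 42.1
S = 726, so δS/S = 42.1/726 = 0.0579.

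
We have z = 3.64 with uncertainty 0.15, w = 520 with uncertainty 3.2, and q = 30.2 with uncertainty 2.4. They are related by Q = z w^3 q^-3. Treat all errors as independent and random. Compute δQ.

4510

Relative error in a monomial: (δQ/Q)² = Σ (nᵢ · δxᵢ/xᵢ)².
  (1·δz/z)² = (1×0.0412)² = 0.00170;  (3·δw/w)² = (3×0.00615)² = 0.000341;  (-3·δq/q)² = (-3×0.0795)² = 0.0568
δQ/Q = √(0.0589) = 0.243
Q = 18600, so δQ = 0.243 × 18600 = 4510.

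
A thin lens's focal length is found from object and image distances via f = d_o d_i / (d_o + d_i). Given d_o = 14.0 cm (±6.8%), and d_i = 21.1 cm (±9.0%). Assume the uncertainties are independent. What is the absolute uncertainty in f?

∂f/∂d_o = (d_i/(d_o+d_i))² = 0.361;  ∂f/∂d_i = (d_o/(d_o+d_i))² = 0.159
δf = √((∂f/∂d_o · δd_o)² + (∂f/∂d_i · δd_i)²) = √(0.118 + 0.0913) = 0.458 cm

0.458 cm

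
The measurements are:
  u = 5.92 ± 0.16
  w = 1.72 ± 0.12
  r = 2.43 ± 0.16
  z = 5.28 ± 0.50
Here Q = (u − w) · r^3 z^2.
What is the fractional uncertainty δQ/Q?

0.278

Let h = u − w = 4.20. δh = √(δu² + δw²) = √(0.0256 + 0.0144) = 0.200, so δh/h = 0.0476.
Q is then a monomial in h, r, z:
δQ/Q = √((δh/h)² + (3·δr/r)² + (2·δz/z)²) = √(0.00227 + 0.0390 + 0.0359) = 0.278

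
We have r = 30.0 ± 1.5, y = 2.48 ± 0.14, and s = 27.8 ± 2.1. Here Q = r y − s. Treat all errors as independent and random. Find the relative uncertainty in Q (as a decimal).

0.129

Let p = r·y = 74.4. δp/p = √((1·δr/r)² + (1·δy/y)²) = √(0.00250 + 0.00319) = 0.0754, so δp = 5.61.
Q = p − s: δQ = √(δp² + δs²) = √(31.5 + 4.41) = 5.99
Q = 46.6, so δQ/Q = 5.99/46.6 = 0.129.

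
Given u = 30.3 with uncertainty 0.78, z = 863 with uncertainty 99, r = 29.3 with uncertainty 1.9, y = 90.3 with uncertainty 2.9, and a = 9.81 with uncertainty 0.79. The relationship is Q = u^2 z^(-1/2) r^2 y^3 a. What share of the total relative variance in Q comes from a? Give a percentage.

(δQ/Q)² = (2·δu/u)² + (−½·δz/z)² + (2·δr/r)² + (3·δy/y)² + (1·δa/a)²
  u term: (2×0.0257)² = 0.00265
  z term: (-0.5×0.115)² = 0.00329
  r term: (2×0.0648)² = 0.0168
  y term: (3×0.0321)² = 0.00928
  a term: (1×0.0805)² = 0.00649
Total = 0.0385. Share from a = 0.00649/0.0385 = 0.168.

16.8%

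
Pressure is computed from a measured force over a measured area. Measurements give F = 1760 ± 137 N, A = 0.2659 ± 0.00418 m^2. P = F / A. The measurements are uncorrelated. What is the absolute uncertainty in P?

526 Pa

Relative error in a monomial: (δP/P)² = Σ (nᵢ · δxᵢ/xᵢ)².
  (1·δF/F)² = (1×0.0778)² = 0.00606;  (-1·δA/A)² = (-1×0.0157)² = 0.000247
δP/P = √(0.00631) = 0.0794
P = 6619 Pa, so δP = 0.0794 × 6619 = 526 Pa.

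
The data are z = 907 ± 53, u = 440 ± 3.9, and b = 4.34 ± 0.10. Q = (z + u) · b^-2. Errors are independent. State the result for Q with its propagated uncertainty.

Let w = z + u = 1350. δw = √(δz² + δu²) = √(2810 + 15.2) = 53.1, so δw/w = 0.0395.
Q is then a monomial in w, b:
δQ/Q = √((δw/w)² + (-2·δb/b)²) = √(0.00156 + 0.00212) = 0.0607
Q = 71.5, so δQ = 0.0607 × 71.5 = 4.34.

71.5 ± 4.34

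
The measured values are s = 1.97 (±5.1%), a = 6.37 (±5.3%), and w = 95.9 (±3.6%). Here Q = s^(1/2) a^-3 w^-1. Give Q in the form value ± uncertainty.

(5.66 ± 0.934) × 10^-5

Each factor contributes (exponent × relative error)² to (δQ/Q)²:
  (½·δs/s)² = (0.5×0.0510)² = 0.000650;  (-3·δa/a)² = (-3×0.0530)² = 0.0253;  (-1·δw/w)² = (-1×0.0360)² = 0.00130
δQ/Q = √(0.0272) = 0.165
Q = 5.66e-05, so δQ = 0.165 × 5.66e-05 = 9.34e-06.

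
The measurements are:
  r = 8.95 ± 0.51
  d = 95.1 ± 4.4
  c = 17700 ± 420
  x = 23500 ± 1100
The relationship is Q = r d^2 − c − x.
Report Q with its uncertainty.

39700 ± 8870

Let p = r·d^2 = 80900. δp/p = √((1·δr/r)² + (2·δd/d)²) = √(0.00325 + 0.00856) = 0.109, so δp = 8800.
Q = p − c − x: δQ = √(δp² + δc² + δx²) = √(7.74e+07 + 1.76e+05 + 1.21e+06) = 8870
Q = 39700.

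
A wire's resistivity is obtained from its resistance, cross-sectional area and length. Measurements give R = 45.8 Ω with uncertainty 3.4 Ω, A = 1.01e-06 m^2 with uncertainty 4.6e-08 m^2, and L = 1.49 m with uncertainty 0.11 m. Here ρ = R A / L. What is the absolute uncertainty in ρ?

3.54e-06 Ω·m

Products/powers → add relative errors in quadrature, weighted by exponent:
  (1·δR/R)² = (1×0.0742)² = 0.00551;  (1·δA/A)² = (1×0.0455)² = 0.00207;  (-1·δL/L)² = (-1×0.0738)² = 0.00545
δρ/ρ = √(0.0130) = 0.114
ρ = 3.1e-05 Ω·m, so δρ = 0.114 × 3.1e-05 = 3.54e-06 Ω·m.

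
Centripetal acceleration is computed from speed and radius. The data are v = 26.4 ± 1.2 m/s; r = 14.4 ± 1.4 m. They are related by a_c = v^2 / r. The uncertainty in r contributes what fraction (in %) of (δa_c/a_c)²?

(δa_c/a_c)² = (2·δv/v)² + (-1·δr/r)²
  v term: (2×0.0455)² = 0.00826
  r term: (-1×0.0972)² = 0.00945
Total = 0.0177. Share from r = 0.00945/0.0177 = 0.534.

53.4%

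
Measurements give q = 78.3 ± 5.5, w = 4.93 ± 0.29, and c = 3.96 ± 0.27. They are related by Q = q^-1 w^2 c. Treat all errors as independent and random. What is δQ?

0.188

Each factor contributes (exponent × relative error)² to (δQ/Q)²:
  (-1·δq/q)² = (-1×0.0702)² = 0.00493;  (2·δw/w)² = (2×0.0588)² = 0.0138;  (1·δc/c)² = (1×0.0682)² = 0.00465
δQ/Q = √(0.0234) = 0.153
Q = 1.23, so δQ = 0.153 × 1.23 = 0.188.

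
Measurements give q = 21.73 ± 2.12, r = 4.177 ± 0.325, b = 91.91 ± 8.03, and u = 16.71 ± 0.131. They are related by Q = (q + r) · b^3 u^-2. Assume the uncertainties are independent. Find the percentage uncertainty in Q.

Let w = q + r = 25.91. δw = √(δq² + δr²) = √(4.49 + 0.106) = 2.14, so δw/w = 0.0828.
Q is then a monomial in w, b, u:
δQ/Q = √((δw/w)² + (3·δb/b)² + (-2·δu/u)²) = √(0.00685 + 0.0687 + 0.000246) = 0.275

27.5%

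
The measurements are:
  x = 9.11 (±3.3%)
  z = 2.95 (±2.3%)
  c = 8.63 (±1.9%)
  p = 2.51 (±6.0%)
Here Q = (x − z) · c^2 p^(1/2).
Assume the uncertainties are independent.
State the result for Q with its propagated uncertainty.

727 ± 50.6

Let u = x − z = 6.16. δu = √(δx² + δz²) = √(0.0904 + 0.00460) = 0.308, so δu/u = 0.0500.
Q is then a monomial in u, c, p:
δQ/Q = √((δu/u)² + (2·δc/c)² + (½·δp/p)²) = √(0.00250 + 0.00144 + 0.000900) = 0.0696
Q = 727, so δQ = 0.0696 × 727 = 50.6.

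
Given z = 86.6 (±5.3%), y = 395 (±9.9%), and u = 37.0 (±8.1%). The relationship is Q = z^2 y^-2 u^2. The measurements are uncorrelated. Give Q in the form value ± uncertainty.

For a monomial Q ∝ z^2, y^-2, u^2, fractional errors add in quadrature:
  (2·δz/z)² = (2×0.0530)² = 0.0112;  (-2·δy/y)² = (-2×0.0990)² = 0.0392;  (2·δu/u)² = (2×0.0810)² = 0.0262
δQ/Q = √(0.0767) = 0.277
Q = 65.8, so δQ = 0.277 × 65.8 = 18.2.

65.8 ± 18.2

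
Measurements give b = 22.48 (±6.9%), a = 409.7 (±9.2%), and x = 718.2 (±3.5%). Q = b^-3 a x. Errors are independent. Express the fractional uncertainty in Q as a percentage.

22.9%

For a monomial Q ∝ b^-3, a, x, fractional errors add in quadrature:
  (-3·δb/b)² = (-3×0.0690)² = 0.0428;  (1·δa/a)² = (1×0.0920)² = 0.00846;  (1·δx/x)² = (1×0.0350)² = 0.00123
δQ/Q = √(0.0525) = 0.229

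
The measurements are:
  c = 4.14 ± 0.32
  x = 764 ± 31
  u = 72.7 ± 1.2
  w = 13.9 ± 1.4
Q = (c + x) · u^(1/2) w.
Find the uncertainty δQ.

Let h = c + x = 768. δh = √(δc² + δx²) = √(0.102 + 961) = 31.0, so δh/h = 0.0404.
Q is then a monomial in h, u, w:
δQ/Q = √((δh/h)² + (½·δu/u)² + (1·δw/w)²) = √(0.00163 + 6.81e-05 + 0.0101) = 0.109
Q = 91000, so δQ = 0.109 × 91000 = 9910.

9910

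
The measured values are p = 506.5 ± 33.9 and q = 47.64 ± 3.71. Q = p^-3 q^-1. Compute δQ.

3.48e-11

Products/powers → add relative errors in quadrature, weighted by exponent:
  (-3·δp/p)² = (-3×0.0669)² = 0.0403;  (-1·δq/q)² = (-1×0.0779)² = 0.00606
δQ/Q = √(0.0464) = 0.215
Q = 1.615e-10, so δQ = 0.215 × 1.615e-10 = 3.48e-11.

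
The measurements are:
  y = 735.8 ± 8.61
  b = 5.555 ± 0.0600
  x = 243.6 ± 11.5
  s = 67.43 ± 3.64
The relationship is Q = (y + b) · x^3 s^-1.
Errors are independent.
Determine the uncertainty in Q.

Let u = y + b = 741.4. δu = √(δy² + δb²) = √(74.1 + 0.00360) = 8.61, so δu/u = 0.0116.
Q is then a monomial in u, x, s:
δQ/Q = √((δu/u)² + (3·δx/x)² + (-1·δs/s)²) = √(0.000135 + 0.0201 + 0.00291) = 0.152
Q = 1.589e+08, so δQ = 0.152 × 1.589e+08 = 2.42e+07.

2.42e+07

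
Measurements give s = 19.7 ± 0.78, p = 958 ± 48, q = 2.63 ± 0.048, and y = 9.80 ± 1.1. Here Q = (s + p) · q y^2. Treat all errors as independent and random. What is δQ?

Let u = s + p = 978. δu = √(δs² + δp²) = √(0.608 + 2300) = 48.0, so δu/u = 0.0491.
Q is then a monomial in u, q, y:
δQ/Q = √((δu/u)² + (1·δq/q)² + (2·δy/y)²) = √(0.00241 + 0.000333 + 0.0504) = 0.231
Q = 2.47e+05, so δQ = 0.231 × 2.47e+05 = 56900.

56900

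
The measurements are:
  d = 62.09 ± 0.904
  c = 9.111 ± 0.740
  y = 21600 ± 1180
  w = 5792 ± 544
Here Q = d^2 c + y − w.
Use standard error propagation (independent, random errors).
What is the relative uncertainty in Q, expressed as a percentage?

Let p = d^2·c = 35120. δp/p = √((2·δd/d)² + (1·δc/c)²) = √(0.000848 + 0.00660) = 0.0863, so δp = 3030.
Q = p + y − w: δQ = √(δp² + δy² + δw²) = √(9.18e+06 + 1.39e+06 + 2.96e+05) = 3300
Q = 50930, so δQ/Q = 3300/50930 = 0.0647.

6.47%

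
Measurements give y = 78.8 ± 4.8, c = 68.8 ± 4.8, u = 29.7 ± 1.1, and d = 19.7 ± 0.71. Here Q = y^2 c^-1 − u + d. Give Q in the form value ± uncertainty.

80.3 ± 12.7

Let p = y^2·c^-1 = 90.3. δp/p = √((2·δy/y)² + (-1·δc/c)²) = √(0.0148 + 0.00487) = 0.140, so δp = 12.7.
Q = p − u + d: δQ = √(δp² + δu² + δd²) = √(161 + 1.21 + 0.504) = 12.7
Q = 80.3.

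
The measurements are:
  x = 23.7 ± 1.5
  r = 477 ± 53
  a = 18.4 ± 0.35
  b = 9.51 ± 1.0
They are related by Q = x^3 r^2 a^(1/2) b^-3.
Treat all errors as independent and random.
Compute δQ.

For a monomial Q ∝ x^3, r^2, a^(1/2), b^-3, fractional errors add in quadrature:
  (3·δx/x)² = (3×0.0633)² = 0.0361;  (2·δr/r)² = (2×0.111)² = 0.0494;  (½·δa/a)² = (0.5×0.0190)² = 9.05e-05;  (-3·δb/b)² = (-3×0.105)² = 0.0995
δQ/Q = √(0.185) = 0.430
Q = 1.51e+07, so δQ = 0.430 × 1.51e+07 = 6.5e+06.

6.5e+06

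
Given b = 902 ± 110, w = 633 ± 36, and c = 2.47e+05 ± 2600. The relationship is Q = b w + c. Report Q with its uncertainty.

(8.18 ± 0.769) × 10^5

Let p = b·w = 5.71e+05. δp/p = √((1·δb/b)² + (1·δw/w)²) = √(0.0149 + 0.00323) = 0.135, so δp = 76800.
Q = p + c: δQ = √(δp² + δc²) = √(5.9e+09 + 6.76e+06) = 76900
Q = 8.18e+05.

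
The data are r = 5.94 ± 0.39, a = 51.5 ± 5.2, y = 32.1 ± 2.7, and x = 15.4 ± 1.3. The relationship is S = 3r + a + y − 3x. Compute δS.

S is a linear combination, so absolute uncertainties add in quadrature:
  (3·δr)² = 1.37;  (δa)² = 27.0;  (δy)² = 7.29;  (3·δx)² = 15.2
δS = √(50.9) = 7.14

7.14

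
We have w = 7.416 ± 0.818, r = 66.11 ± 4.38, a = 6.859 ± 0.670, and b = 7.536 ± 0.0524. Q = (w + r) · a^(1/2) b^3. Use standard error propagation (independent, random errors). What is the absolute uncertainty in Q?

6640

Let u = w + r = 73.53. δu = √(δw² + δr²) = √(0.669 + 19.2) = 4.46, so δu/u = 0.0606.
Q is then a monomial in u, a, b:
δQ/Q = √((δu/u)² + (½·δa/a)² + (3·δb/b)²) = √(0.00367 + 0.00239 + 0.000435) = 0.0806
Q = 82410, so δQ = 0.0806 × 82410 = 6640.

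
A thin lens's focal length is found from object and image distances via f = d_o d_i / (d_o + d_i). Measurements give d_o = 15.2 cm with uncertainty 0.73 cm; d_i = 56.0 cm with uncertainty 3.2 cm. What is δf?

0.475 cm

∂f/∂d_o = (d_i/(d_o+d_i))² = 0.619;  ∂f/∂d_i = (d_o/(d_o+d_i))² = 0.0456
δf = √((∂f/∂d_o · δd_o)² + (∂f/∂d_i · δd_i)²) = √(0.204 + 0.0213) = 0.475 cm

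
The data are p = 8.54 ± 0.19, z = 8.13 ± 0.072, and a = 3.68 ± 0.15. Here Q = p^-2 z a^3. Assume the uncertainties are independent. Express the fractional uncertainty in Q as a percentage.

Q is a product of powers, so relative uncertainties combine in quadrature:
  (-2·δp/p)² = (-2×0.0222)² = 0.00198;  (1·δz/z)² = (1×0.00886)² = 7.84e-05;  (3·δa/a)² = (3×0.0408)² = 0.0150
δQ/Q = √(0.0170) = 0.130

13.0%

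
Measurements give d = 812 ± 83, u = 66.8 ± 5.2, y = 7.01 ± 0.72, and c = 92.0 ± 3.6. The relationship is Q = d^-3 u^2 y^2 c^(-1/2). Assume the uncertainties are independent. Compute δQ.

Each factor contributes (exponent × relative error)² to (δQ/Q)²:
  (-3·δd/d)² = (-3×0.102)² = 0.0940;  (2·δu/u)² = (2×0.0778)² = 0.0242;  (2·δy/y)² = (2×0.103)² = 0.0422;  (−½·δc/c)² = (-0.5×0.0391)² = 0.000383
δQ/Q = √(0.161) = 0.401
Q = 4.27e-05, so δQ = 0.401 × 4.27e-05 = 1.71e-05.

1.71e-05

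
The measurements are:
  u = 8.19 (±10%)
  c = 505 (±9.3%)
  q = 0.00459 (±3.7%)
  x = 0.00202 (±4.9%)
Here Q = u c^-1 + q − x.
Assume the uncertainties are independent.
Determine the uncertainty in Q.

0.00222

Let p = u·c^-1 = 0.0162. δp/p = √((1·δu/u)² + (-1·δc/c)²) = √(0.0100 + 0.00865) = 0.137, so δp = 0.00221.
Q = p + q − x: δQ = √(δp² + δq² + δx²) = √(4.91e-06 + 2.88e-08 + 9.8e-09) = 0.00222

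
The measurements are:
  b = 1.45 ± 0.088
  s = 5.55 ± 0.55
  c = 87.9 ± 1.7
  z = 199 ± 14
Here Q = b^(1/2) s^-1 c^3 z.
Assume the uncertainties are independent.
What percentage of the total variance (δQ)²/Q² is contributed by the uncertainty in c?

17.7%

(δQ/Q)² = (½·δb/b)² + (-1·δs/s)² + (3·δc/c)² + (1·δz/z)²
  b term: (0.5×0.0607)² = 0.000921
  s term: (-1×0.0991)² = 0.00982
  c term: (3×0.0193)² = 0.00337
  z term: (1×0.0704)² = 0.00495
Total = 0.0191. Share from c = 0.00337/0.0191 = 0.177.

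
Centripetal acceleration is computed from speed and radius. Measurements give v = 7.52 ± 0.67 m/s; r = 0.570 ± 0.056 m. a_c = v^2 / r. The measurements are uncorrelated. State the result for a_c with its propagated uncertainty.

99.2 ± 20.2 m/s^2

Since a_c is a product/quotient, work with relative uncertainties:
  (2·δv/v)² = (2×0.0891)² = 0.0318;  (-1·δr/r)² = (-1×0.0982)² = 0.00965
δa_c/a_c = √(0.0414) = 0.203
a_c = 99.2 m/s^2, so δa_c = 0.203 × 99.2 = 20.2 m/s^2.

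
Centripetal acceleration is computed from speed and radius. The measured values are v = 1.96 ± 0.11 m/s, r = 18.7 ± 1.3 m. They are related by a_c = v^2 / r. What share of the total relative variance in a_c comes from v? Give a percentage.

72.3%

(δa_c/a_c)² = (2·δv/v)² + (-1·δr/r)²
  v term: (2×0.0561)² = 0.0126
  r term: (-1×0.0695)² = 0.00483
Total = 0.0174. Share from v = 0.0126/0.0174 = 0.723.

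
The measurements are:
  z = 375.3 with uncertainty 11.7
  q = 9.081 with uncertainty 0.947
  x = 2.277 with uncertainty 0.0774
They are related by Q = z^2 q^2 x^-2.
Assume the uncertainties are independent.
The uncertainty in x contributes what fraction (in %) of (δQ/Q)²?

8.89%

(δQ/Q)² = (2·δz/z)² + (2·δq/q)² + (-2·δx/x)²
  z term: (2×0.0312)² = 0.00389
  q term: (2×0.104)² = 0.0435
  x term: (-2×0.0340)² = 0.00462
Total = 0.0520. Share from x = 0.00462/0.0520 = 0.0889.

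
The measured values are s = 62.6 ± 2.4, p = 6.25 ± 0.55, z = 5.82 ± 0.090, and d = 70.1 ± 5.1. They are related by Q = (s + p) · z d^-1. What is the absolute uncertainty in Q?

0.472

Let u = s + p = 68.8. δu = √(δs² + δp²) = √(5.76 + 0.303) = 2.46, so δu/u = 0.0358.
Q is then a monomial in u, z, d:
δQ/Q = √((δu/u)² + (1·δz/z)² + (-1·δd/d)²) = √(0.00128 + 0.000239 + 0.00529) = 0.0825
Q = 5.72, so δQ = 0.0825 × 5.72 = 0.472.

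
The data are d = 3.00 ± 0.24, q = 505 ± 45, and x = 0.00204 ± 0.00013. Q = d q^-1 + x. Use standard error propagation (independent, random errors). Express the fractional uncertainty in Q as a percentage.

Let p = d·q^-1 = 0.00594. δp/p = √((1·δd/d)² + (-1·δq/q)²) = √(0.00640 + 0.00794) = 0.120, so δp = 0.000711.
Q = p + x: δQ = √(δp² + δx²) = √(5.06e-07 + 1.69e-08) = 0.000723
Q = 0.00798, so δQ/Q = 0.000723/0.00798 = 0.0906.

9.06%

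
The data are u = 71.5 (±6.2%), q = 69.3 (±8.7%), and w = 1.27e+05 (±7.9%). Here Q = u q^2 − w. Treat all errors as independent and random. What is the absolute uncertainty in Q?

Let p = u·q^2 = 3.43e+05. δp/p = √((1·δu/u)² + (2·δq/q)²) = √(0.00384 + 0.0303) = 0.185, so δp = 63400.
Q = p − w: δQ = √(δp² + δw²) = √(4.02e+09 + 1.01e+08) = 64200

64200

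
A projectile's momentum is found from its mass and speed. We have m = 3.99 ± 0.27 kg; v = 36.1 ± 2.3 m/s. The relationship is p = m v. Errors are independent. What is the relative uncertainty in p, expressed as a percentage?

Since p is a product/quotient, work with relative uncertainties:
  (1·δm/m)² = (1×0.0677)² = 0.00458;  (1·δv/v)² = (1×0.0637)² = 0.00406
δp/p = √(0.00864) = 0.0929

9.29%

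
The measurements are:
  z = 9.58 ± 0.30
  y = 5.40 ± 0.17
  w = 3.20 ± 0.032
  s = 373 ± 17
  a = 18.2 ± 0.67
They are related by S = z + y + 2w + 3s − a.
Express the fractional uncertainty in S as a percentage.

4.55%

Each term contributes (cᵢ δxᵢ)² to (δS)²:
  (δz)² = 0.0900;  (δy)² = 0.0289;  (2·δw)² = 0.00410;  (3·δs)² = 2600;  (δa)² = 0.449
δS = √(2600) = 51.0
S = 1120, so δS/S = 51.0/1120 = 0.0455.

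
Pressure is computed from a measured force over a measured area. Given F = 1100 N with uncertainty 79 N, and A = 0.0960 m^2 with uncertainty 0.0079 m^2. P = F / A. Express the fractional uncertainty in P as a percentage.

10.9%

Since P is a product/quotient, work with relative uncertainties:
  (1·δF/F)² = (1×0.0718)² = 0.00516;  (-1·δA/A)² = (-1×0.0823)² = 0.00677
δP/P = √(0.0119) = 0.109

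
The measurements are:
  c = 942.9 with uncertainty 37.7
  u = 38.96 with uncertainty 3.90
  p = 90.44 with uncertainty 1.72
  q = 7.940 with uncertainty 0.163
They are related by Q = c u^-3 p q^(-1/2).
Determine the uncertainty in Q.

For a monomial Q ∝ c, u^-3, p, q^(-1/2), fractional errors add in quadrature:
  (1·δc/c)² = (1×0.0400)² = 0.00160;  (-3·δu/u)² = (-3×0.100)² = 0.0902;  (1·δp/p)² = (1×0.0190)² = 0.000362;  (−½·δq/q)² = (-0.5×0.0205)² = 0.000105
δQ/Q = √(0.0923) = 0.304
Q = 0.5118, so δQ = 0.304 × 0.5118 = 0.155.

0.155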